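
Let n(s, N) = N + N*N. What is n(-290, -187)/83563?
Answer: 34782/83563 ≈ 0.41624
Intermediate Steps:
n(s, N) = N + N²
n(-290, -187)/83563 = -187*(1 - 187)/83563 = -187*(-186)*(1/83563) = 34782*(1/83563) = 34782/83563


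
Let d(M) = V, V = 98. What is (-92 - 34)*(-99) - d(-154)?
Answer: 12376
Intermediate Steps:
d(M) = 98
(-92 - 34)*(-99) - d(-154) = (-92 - 34)*(-99) - 1*98 = -126*(-99) - 98 = 12474 - 98 = 12376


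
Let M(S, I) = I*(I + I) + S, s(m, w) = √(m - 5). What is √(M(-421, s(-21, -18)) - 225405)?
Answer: I*√225878 ≈ 475.27*I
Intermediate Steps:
s(m, w) = √(-5 + m)
M(S, I) = S + 2*I² (M(S, I) = I*(2*I) + S = 2*I² + S = S + 2*I²)
√(M(-421, s(-21, -18)) - 225405) = √((-421 + 2*(√(-5 - 21))²) - 225405) = √((-421 + 2*(√(-26))²) - 225405) = √((-421 + 2*(I*√26)²) - 225405) = √((-421 + 2*(-26)) - 225405) = √((-421 - 52) - 225405) = √(-473 - 225405) = √(-225878) = I*√225878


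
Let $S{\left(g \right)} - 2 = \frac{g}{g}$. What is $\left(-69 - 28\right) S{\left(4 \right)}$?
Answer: $-291$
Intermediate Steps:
$S{\left(g \right)} = 3$ ($S{\left(g \right)} = 2 + \frac{g}{g} = 2 + 1 = 3$)
$\left(-69 - 28\right) S{\left(4 \right)} = \left(-69 - 28\right) 3 = \left(-97\right) 3 = -291$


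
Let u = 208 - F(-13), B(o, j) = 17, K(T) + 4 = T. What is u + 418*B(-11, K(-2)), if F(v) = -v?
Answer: 7301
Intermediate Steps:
K(T) = -4 + T
u = 195 (u = 208 - (-1)*(-13) = 208 - 1*13 = 208 - 13 = 195)
u + 418*B(-11, K(-2)) = 195 + 418*17 = 195 + 7106 = 7301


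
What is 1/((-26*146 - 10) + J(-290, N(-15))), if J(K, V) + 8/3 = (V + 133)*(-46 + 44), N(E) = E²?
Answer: -3/13574 ≈ -0.00022101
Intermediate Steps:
J(K, V) = -806/3 - 2*V (J(K, V) = -8/3 + (V + 133)*(-46 + 44) = -8/3 + (133 + V)*(-2) = -8/3 + (-266 - 2*V) = -806/3 - 2*V)
1/((-26*146 - 10) + J(-290, N(-15))) = 1/((-26*146 - 10) + (-806/3 - 2*(-15)²)) = 1/((-3796 - 10) + (-806/3 - 2*225)) = 1/(-3806 + (-806/3 - 450)) = 1/(-3806 - 2156/3) = 1/(-13574/3) = -3/13574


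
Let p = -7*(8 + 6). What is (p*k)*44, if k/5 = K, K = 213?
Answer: -4592280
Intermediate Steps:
k = 1065 (k = 5*213 = 1065)
p = -98 (p = -7*14 = -98)
(p*k)*44 = -98*1065*44 = -104370*44 = -4592280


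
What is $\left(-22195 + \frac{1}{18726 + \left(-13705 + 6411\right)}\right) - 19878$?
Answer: $- \frac{480978535}{11432} \approx -42073.0$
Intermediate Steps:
$\left(-22195 + \frac{1}{18726 + \left(-13705 + 6411\right)}\right) - 19878 = \left(-22195 + \frac{1}{18726 - 7294}\right) - 19878 = \left(-22195 + \frac{1}{11432}\right) - 19878 = - \frac{253733239}{11432} - 19878 = - \frac{480978535}{11432}$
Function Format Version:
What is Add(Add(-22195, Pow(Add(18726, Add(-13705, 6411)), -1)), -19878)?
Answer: Rational(-480978535, 11432) ≈ -42073.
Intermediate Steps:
Add(Add(-22195, Pow(Add(18726, Add(-13705, 6411)), -1)), -19878) = Add(Add(-22195, Pow(Add(18726, -7294), -1)), -19878) = Add(Add(-22195, Pow(11432, -1)), -19878) = Add(Add(-22195, Rational(1, 11432)), -19878) = Add(Rational(-253733239, 11432), -19878) = Rational(-480978535, 11432)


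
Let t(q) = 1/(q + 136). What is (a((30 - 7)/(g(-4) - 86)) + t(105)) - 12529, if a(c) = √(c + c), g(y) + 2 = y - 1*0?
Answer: -3019488/241 + I*√2/2 ≈ -12529.0 + 0.70711*I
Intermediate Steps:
g(y) = -2 + y (g(y) = -2 + (y - 1*0) = -2 + (y + 0) = -2 + y)
t(q) = 1/(136 + q)
a(c) = √2*√c (a(c) = √(2*c) = √2*√c)
(a((30 - 7)/(g(-4) - 86)) + t(105)) - 12529 = (√2*√((30 - 7)/((-2 - 4) - 86)) + 1/(136 + 105)) - 12529 = (√2*√(23/(-6 - 86)) + 1/241) - 12529 = (√2*√(23/(-92)) + 1/241) - 12529 = (√2*√(23*(-1/92)) + 1/241) - 12529 = (√2*√(-¼) + 1/241) - 12529 = (√2*(I/2) + 1/241) - 12529 = (I*√2/2 + 1/241) - 12529 = (1/241 + I*√2/2) - 12529 = -3019488/241 + I*√2/2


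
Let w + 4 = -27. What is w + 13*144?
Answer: 1841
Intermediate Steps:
w = -31 (w = -4 - 27 = -31)
w + 13*144 = -31 + 13*144 = -31 + 1872 = 1841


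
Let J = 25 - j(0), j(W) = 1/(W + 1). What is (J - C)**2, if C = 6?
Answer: 324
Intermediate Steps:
j(W) = 1/(1 + W)
J = 24 (J = 25 - 1/(1 + 0) = 25 - 1/1 = 25 - 1*1 = 25 - 1 = 24)
(J - C)**2 = (24 - 1*6)**2 = (24 - 6)**2 = 18**2 = 324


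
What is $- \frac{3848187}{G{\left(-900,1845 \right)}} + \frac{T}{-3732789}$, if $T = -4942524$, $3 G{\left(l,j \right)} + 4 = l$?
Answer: $\frac{14365959450775}{1124813752} \approx 12772.0$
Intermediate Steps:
$G{\left(l,j \right)} = - \frac{4}{3} + \frac{l}{3}$
$- \frac{3848187}{G{\left(-900,1845 \right)}} + \frac{T}{-3732789} = - \frac{3848187}{- \frac{4}{3} + \frac{1}{3} \left(-900\right)} - \frac{4942524}{-3732789} = - \frac{3848187}{- \frac{4}{3} - 300} - - \frac{1647508}{1244263} = - \frac{3848187}{- \frac{904}{3}} + \frac{1647508}{1244263} = \left(-3848187\right) \left(- \frac{3}{904}\right) + \frac{1647508}{1244263} = \frac{11544561}{904} + \frac{1647508}{1244263} = \frac{14365959450775}{1124813752}$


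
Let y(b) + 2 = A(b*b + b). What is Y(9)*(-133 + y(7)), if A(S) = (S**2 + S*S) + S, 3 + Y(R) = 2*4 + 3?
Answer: 49544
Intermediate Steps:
Y(R) = 8 (Y(R) = -3 + (2*4 + 3) = -3 + (8 + 3) = -3 + 11 = 8)
A(S) = S + 2*S**2 (A(S) = (S**2 + S**2) + S = 2*S**2 + S = S + 2*S**2)
y(b) = -2 + (b + b**2)*(1 + 2*b + 2*b**2) (y(b) = -2 + (b*b + b)*(1 + 2*(b*b + b)) = -2 + (b**2 + b)*(1 + 2*(b**2 + b)) = -2 + (b + b**2)*(1 + 2*(b + b**2)) = -2 + (b + b**2)*(1 + (2*b + 2*b**2)) = -2 + (b + b**2)*(1 + 2*b + 2*b**2))
Y(9)*(-133 + y(7)) = 8*(-133 + (-2 + 7*(1 + 7)*(1 + 2*7*(1 + 7)))) = 8*(-133 + (-2 + 7*8*(1 + 2*7*8))) = 8*(-133 + (-2 + 7*8*(1 + 112))) = 8*(-133 + (-2 + 7*8*113)) = 8*(-133 + (-2 + 6328)) = 8*(-133 + 6326) = 8*6193 = 49544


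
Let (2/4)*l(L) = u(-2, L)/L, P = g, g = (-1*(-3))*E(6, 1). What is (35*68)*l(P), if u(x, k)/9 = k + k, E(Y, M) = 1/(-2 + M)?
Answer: 85680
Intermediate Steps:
u(x, k) = 18*k (u(x, k) = 9*(k + k) = 9*(2*k) = 18*k)
g = -3 (g = (-1*(-3))/(-2 + 1) = 3/(-1) = 3*(-1) = -3)
P = -3
l(L) = 36 (l(L) = 2*((18*L)/L) = 2*18 = 36)
(35*68)*l(P) = (35*68)*36 = 2380*36 = 85680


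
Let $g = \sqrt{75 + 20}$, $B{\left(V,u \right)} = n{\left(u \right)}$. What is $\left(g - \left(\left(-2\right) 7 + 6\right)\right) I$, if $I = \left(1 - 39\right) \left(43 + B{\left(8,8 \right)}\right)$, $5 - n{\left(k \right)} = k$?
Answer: $-12160 - 1520 \sqrt{95} \approx -26975.0$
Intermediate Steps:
$n{\left(k \right)} = 5 - k$
$B{\left(V,u \right)} = 5 - u$
$I = -1520$ ($I = \left(1 - 39\right) \left(43 + \left(5 - 8\right)\right) = - 38 \left(43 + \left(5 - 8\right)\right) = - 38 \left(43 - 3\right) = \left(-38\right) 40 = -1520$)
$g = \sqrt{95} \approx 9.7468$
$\left(g - \left(\left(-2\right) 7 + 6\right)\right) I = \left(\sqrt{95} - \left(\left(-2\right) 7 + 6\right)\right) \left(-1520\right) = \left(\sqrt{95} - \left(-14 + 6\right)\right) \left(-1520\right) = \left(\sqrt{95} - -8\right) \left(-1520\right) = \left(\sqrt{95} + 8\right) \left(-1520\right) = \left(8 + \sqrt{95}\right) \left(-1520\right) = -12160 - 1520 \sqrt{95}$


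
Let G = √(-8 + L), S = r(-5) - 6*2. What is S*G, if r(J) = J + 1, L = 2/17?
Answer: -16*I*√2278/17 ≈ -44.921*I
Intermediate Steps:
L = 2/17 (L = 2*(1/17) = 2/17 ≈ 0.11765)
r(J) = 1 + J
S = -16 (S = (1 - 5) - 6*2 = -4 - 12 = -16)
G = I*√2278/17 (G = √(-8 + 2/17) = √(-134/17) = I*√2278/17 ≈ 2.8076*I)
S*G = -16*I*√2278/17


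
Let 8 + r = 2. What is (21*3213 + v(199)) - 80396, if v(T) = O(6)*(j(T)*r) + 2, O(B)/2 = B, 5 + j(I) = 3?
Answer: -12777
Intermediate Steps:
j(I) = -2 (j(I) = -5 + 3 = -2)
O(B) = 2*B
r = -6 (r = -8 + 2 = -6)
v(T) = 146 (v(T) = (2*6)*(-2*(-6)) + 2 = 12*12 + 2 = 144 + 2 = 146)
(21*3213 + v(199)) - 80396 = (21*3213 + 146) - 80396 = (67473 + 146) - 80396 = 67619 - 80396 = -12777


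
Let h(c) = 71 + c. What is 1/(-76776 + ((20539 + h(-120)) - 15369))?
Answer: -1/71655 ≈ -1.3956e-5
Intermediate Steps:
1/(-76776 + ((20539 + h(-120)) - 15369)) = 1/(-76776 + ((20539 + (71 - 120)) - 15369)) = 1/(-76776 + ((20539 - 49) - 15369)) = 1/(-76776 + (20490 - 15369)) = 1/(-76776 + 5121) = 1/(-71655) = -1/71655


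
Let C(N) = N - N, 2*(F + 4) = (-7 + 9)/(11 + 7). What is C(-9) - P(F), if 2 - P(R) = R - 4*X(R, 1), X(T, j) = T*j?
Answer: 59/6 ≈ 9.8333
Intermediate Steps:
F = -71/18 (F = -4 + ((-7 + 9)/(11 + 7))/2 = -4 + (2/18)/2 = -4 + (2*(1/18))/2 = -4 + (½)*(⅑) = -4 + 1/18 = -71/18 ≈ -3.9444)
C(N) = 0
P(R) = 2 + 3*R (P(R) = 2 - (R - 4*R) = 2 - (-3)*R = 2 + 3*R)
C(-9) - P(F) = 0 - (2 + 3*(-71/18)) = 0 - (2 - 71/6) = 0 - 1*(-59/6) = 0 + 59/6 = 59/6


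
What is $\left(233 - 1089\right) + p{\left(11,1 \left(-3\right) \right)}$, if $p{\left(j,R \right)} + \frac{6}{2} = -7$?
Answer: $-866$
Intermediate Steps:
$p{\left(j,R \right)} = -10$ ($p{\left(j,R \right)} = -3 - 7 = -10$)
$\left(233 - 1089\right) + p{\left(11,1 \left(-3\right) \right)} = \left(233 - 1089\right) - 10 = -856 - 10 = -866$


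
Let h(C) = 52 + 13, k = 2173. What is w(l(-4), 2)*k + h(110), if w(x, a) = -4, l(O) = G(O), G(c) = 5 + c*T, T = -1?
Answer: -8627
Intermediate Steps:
G(c) = 5 - c (G(c) = 5 + c*(-1) = 5 - c)
l(O) = 5 - O
h(C) = 65
w(l(-4), 2)*k + h(110) = -4*2173 + 65 = -8692 + 65 = -8627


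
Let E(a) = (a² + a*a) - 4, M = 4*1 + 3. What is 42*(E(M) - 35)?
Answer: 2478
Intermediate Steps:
M = 7 (M = 4 + 3 = 7)
E(a) = -4 + 2*a² (E(a) = (a² + a²) - 4 = 2*a² - 4 = -4 + 2*a²)
42*(E(M) - 35) = 42*((-4 + 2*7²) - 35) = 42*((-4 + 2*49) - 35) = 42*((-4 + 98) - 35) = 42*(94 - 35) = 42*59 = 2478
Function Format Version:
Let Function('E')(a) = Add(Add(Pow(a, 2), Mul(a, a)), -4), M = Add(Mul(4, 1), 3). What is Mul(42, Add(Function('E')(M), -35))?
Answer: 2478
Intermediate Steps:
M = 7 (M = Add(4, 3) = 7)
Function('E')(a) = Add(-4, Mul(2, Pow(a, 2))) (Function('E')(a) = Add(Add(Pow(a, 2), Pow(a, 2)), -4) = Add(Mul(2, Pow(a, 2)), -4) = Add(-4, Mul(2, Pow(a, 2))))
Mul(42, Add(Function('E')(M), -35)) = Mul(42, Add(Add(-4, Mul(2, Pow(7, 2))), -35)) = Mul(42, Add(Add(-4, Mul(2, 49)), -35)) = Mul(42, Add(Add(-4, 98), -35)) = Mul(42, Add(94, -35)) = Mul(42, 59) = 2478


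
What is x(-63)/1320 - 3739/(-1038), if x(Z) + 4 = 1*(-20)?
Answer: 204607/57090 ≈ 3.5839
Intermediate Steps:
x(Z) = -24 (x(Z) = -4 + 1*(-20) = -4 - 20 = -24)
x(-63)/1320 - 3739/(-1038) = -24/1320 - 3739/(-1038) = -24*1/1320 - 3739*(-1/1038) = -1/55 + 3739/1038 = 204607/57090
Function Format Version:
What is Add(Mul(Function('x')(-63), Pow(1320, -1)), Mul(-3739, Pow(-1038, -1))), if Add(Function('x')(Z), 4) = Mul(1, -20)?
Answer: Rational(204607, 57090) ≈ 3.5839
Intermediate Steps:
Function('x')(Z) = -24 (Function('x')(Z) = Add(-4, Mul(1, -20)) = Add(-4, -20) = -24)
Add(Mul(Function('x')(-63), Pow(1320, -1)), Mul(-3739, Pow(-1038, -1))) = Add(Mul(-24, Pow(1320, -1)), Mul(-3739, Pow(-1038, -1))) = Add(Mul(-24, Rational(1, 1320)), Mul(-3739, Rational(-1, 1038))) = Add(Rational(-1, 55), Rational(3739, 1038)) = Rational(204607, 57090)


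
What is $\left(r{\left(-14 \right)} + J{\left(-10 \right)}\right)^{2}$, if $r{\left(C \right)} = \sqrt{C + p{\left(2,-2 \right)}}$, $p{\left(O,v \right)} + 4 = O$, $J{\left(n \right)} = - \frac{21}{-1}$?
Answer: $425 + 168 i \approx 425.0 + 168.0 i$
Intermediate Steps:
$J{\left(n \right)} = 21$ ($J{\left(n \right)} = \left(-21\right) \left(-1\right) = 21$)
$p{\left(O,v \right)} = -4 + O$
$r{\left(C \right)} = \sqrt{-2 + C}$ ($r{\left(C \right)} = \sqrt{C + \left(-4 + 2\right)} = \sqrt{C - 2} = \sqrt{-2 + C}$)
$\left(r{\left(-14 \right)} + J{\left(-10 \right)}\right)^{2} = \left(\sqrt{-2 - 14} + 21\right)^{2} = \left(\sqrt{-16} + 21\right)^{2} = \left(4 i + 21\right)^{2} = \left(21 + 4 i\right)^{2}$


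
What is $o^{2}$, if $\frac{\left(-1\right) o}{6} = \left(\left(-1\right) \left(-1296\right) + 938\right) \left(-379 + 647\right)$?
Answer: $12904418121984$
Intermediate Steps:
$o = -3592272$ ($o = - 6 \left(\left(-1\right) \left(-1296\right) + 938\right) \left(-379 + 647\right) = - 6 \left(1296 + 938\right) 268 = - 6 \cdot 2234 \cdot 268 = \left(-6\right) 598712 = -3592272$)
$o^{2} = \left(-3592272\right)^{2} = 12904418121984$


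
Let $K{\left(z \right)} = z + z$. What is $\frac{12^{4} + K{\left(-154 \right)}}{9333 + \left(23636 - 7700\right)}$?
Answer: $\frac{20428}{25269} \approx 0.80842$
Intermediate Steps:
$K{\left(z \right)} = 2 z$
$\frac{12^{4} + K{\left(-154 \right)}}{9333 + \left(23636 - 7700\right)} = \frac{12^{4} + 2 \left(-154\right)}{9333 + \left(23636 - 7700\right)} = \frac{20736 - 308}{9333 + 15936} = \frac{20428}{25269}$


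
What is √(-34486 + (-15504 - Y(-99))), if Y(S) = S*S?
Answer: I*√59791 ≈ 244.52*I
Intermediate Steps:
Y(S) = S²
√(-34486 + (-15504 - Y(-99))) = √(-34486 + (-15504 - 1*(-99)²)) = √(-34486 + (-15504 - 1*9801)) = √(-34486 + (-15504 - 9801)) = √(-34486 - 25305) = √(-59791) = I*√59791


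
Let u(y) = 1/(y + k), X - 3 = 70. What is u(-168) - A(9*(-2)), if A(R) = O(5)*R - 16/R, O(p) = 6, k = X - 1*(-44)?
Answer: 16385/153 ≈ 107.09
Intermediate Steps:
X = 73 (X = 3 + 70 = 73)
k = 117 (k = 73 - 1*(-44) = 73 + 44 = 117)
A(R) = -16/R + 6*R (A(R) = 6*R - 16/R = -16/R + 6*R)
u(y) = 1/(117 + y) (u(y) = 1/(y + 117) = 1/(117 + y))
u(-168) - A(9*(-2)) = 1/(117 - 168) - (-16/(9*(-2)) + 6*(9*(-2))) = 1/(-51) - (-16/(-18) + 6*(-18)) = -1/51 - (-16*(-1/18) - 108) = -1/51 - (8/9 - 108) = -1/51 - 1*(-964/9) = -1/51 + 964/9 = 16385/153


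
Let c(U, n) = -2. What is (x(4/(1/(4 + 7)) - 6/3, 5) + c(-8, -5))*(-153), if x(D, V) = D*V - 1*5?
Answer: -31059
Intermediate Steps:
x(D, V) = -5 + D*V (x(D, V) = D*V - 5 = -5 + D*V)
(x(4/(1/(4 + 7)) - 6/3, 5) + c(-8, -5))*(-153) = ((-5 + (4/(1/(4 + 7)) - 6/3)*5) - 2)*(-153) = ((-5 + (4/(1/11) - 6*⅓)*5) - 2)*(-153) = ((-5 + (4/(1/11) - 2)*5) - 2)*(-153) = ((-5 + (4*11 - 2)*5) - 2)*(-153) = ((-5 + (44 - 2)*5) - 2)*(-153) = ((-5 + 42*5) - 2)*(-153) = ((-5 + 210) - 2)*(-153) = (205 - 2)*(-153) = 203*(-153) = -31059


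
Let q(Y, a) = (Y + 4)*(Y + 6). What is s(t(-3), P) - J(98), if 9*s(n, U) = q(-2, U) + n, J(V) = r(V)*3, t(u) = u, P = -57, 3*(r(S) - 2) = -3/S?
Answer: -4775/882 ≈ -5.4138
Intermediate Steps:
r(S) = 2 - 1/S (r(S) = 2 + (-3/S)/3 = 2 - 1/S)
q(Y, a) = (4 + Y)*(6 + Y)
J(V) = 6 - 3/V (J(V) = (2 - 1/V)*3 = 6 - 3/V)
s(n, U) = 8/9 + n/9 (s(n, U) = ((24 + (-2)² + 10*(-2)) + n)/9 = ((24 + 4 - 20) + n)/9 = (8 + n)/9 = 8/9 + n/9)
s(t(-3), P) - J(98) = (8/9 + (⅑)*(-3)) - (6 - 3/98) = (8/9 - ⅓) - (6 - 3*1/98) = 5/9 - (6 - 3/98) = 5/9 - 1*585/98 = 5/9 - 585/98 = -4775/882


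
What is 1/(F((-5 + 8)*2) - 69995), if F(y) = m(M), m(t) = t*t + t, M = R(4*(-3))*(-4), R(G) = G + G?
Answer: -1/60683 ≈ -1.6479e-5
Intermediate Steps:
R(G) = 2*G
M = 96 (M = (2*(4*(-3)))*(-4) = (2*(-12))*(-4) = -24*(-4) = 96)
m(t) = t + t² (m(t) = t² + t = t + t²)
F(y) = 9312 (F(y) = 96*(1 + 96) = 96*97 = 9312)
1/(F((-5 + 8)*2) - 69995) = 1/(9312 - 69995) = 1/(-60683) = -1/60683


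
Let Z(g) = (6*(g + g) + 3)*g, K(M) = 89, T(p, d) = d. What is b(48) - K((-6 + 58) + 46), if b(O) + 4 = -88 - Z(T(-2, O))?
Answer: -27973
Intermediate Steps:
Z(g) = g*(3 + 12*g) (Z(g) = (6*(2*g) + 3)*g = (12*g + 3)*g = (3 + 12*g)*g = g*(3 + 12*g))
b(O) = -92 - 3*O*(1 + 4*O) (b(O) = -4 + (-88 - 3*O*(1 + 4*O)) = -92 - 3*O*(1 + 4*O))
b(48) - K((-6 + 58) + 46) = (-92 - 3*48*(1 + 4*48)) - 1*89 = (-92 - 3*48*(1 + 192)) - 89 = (-92 - 3*48*193) - 89 = (-92 - 27792) - 89 = -27884 - 89 = -27973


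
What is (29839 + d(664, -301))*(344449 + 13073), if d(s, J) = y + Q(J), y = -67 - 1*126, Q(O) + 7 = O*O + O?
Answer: 42880831158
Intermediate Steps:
Q(O) = -7 + O + O² (Q(O) = -7 + (O*O + O) = -7 + (O² + O) = -7 + (O + O²) = -7 + O + O²)
y = -193 (y = -67 - 126 = -193)
d(s, J) = -200 + J + J² (d(s, J) = -193 + (-7 + J + J²) = -200 + J + J²)
(29839 + d(664, -301))*(344449 + 13073) = (29839 + (-200 - 301 + (-301)²))*(344449 + 13073) = (29839 + (-200 - 301 + 90601))*357522 = (29839 + 90100)*357522 = 119939*357522 = 42880831158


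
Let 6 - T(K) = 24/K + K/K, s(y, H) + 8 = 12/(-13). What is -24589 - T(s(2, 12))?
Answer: -713304/29 ≈ -24597.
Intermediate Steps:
s(y, H) = -116/13 (s(y, H) = -8 + 12/(-13) = -8 + 12*(-1/13) = -8 - 12/13 = -116/13)
T(K) = 5 - 24/K (T(K) = 6 - (24/K + K/K) = 6 - (24/K + 1) = 6 - (1 + 24/K) = 6 + (-1 - 24/K) = 5 - 24/K)
-24589 - T(s(2, 12)) = -24589 - (5 - 24/(-116/13)) = -24589 - (5 - 24*(-13/116)) = -24589 - (5 + 78/29) = -24589 - 1*223/29 = -24589 - 223/29 = -713304/29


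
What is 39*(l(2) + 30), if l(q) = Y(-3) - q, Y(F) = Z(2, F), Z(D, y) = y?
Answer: 975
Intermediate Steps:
Y(F) = F
l(q) = -3 - q
39*(l(2) + 30) = 39*((-3 - 1*2) + 30) = 39*((-3 - 2) + 30) = 39*(-5 + 30) = 39*25 = 975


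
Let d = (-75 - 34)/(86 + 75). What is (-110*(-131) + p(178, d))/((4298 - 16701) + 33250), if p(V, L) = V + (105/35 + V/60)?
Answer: 437819/625410 ≈ 0.70005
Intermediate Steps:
d = -109/161 ≈ -0.67702
p(V, L) = 3 + 61*V/60 (p(V, L) = V + (105*(1/35) + V*(1/60)) = V + (3 + V/60) = 3 + 61*V/60)
(-110*(-131) + p(178, d))/((4298 - 16701) + 33250) = (-110*(-131) + (3 + (61/60)*178))/((4298 - 16701) + 33250) = (14410 + (3 + 5429/30))/(-12403 + 33250) = (14410 + 5519/30)/20847 = (437819/30)*(1/20847) = 437819/625410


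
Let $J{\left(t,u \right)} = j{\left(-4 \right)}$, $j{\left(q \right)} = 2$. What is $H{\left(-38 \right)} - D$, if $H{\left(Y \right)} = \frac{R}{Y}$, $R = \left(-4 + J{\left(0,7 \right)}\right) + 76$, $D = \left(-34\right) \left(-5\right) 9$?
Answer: $- \frac{29107}{19} \approx -1531.9$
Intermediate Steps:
$D = 1530$ ($D = 170 \cdot 9 = 1530$)
$J{\left(t,u \right)} = 2$
$R = 74$ ($R = \left(-4 + 2\right) + 76 = -2 + 76 = 74$)
$H{\left(Y \right)} = \frac{74}{Y}$
$H{\left(-38 \right)} - D = \frac{74}{-38} - 1530 = 74 \left(- \frac{1}{38}\right) - 1530 = - \frac{37}{19} - 1530 = - \frac{29107}{19}$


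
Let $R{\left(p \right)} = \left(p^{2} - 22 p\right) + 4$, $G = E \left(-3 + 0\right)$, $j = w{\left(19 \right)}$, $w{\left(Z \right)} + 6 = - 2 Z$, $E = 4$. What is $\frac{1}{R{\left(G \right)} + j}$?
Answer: $\frac{1}{368} \approx 0.0027174$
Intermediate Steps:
$w{\left(Z \right)} = -6 - 2 Z$
$j = -44$ ($j = -6 - 38 = -44$)
$G = -12$ ($G = 4 \left(-3 + 0\right) = 4 \left(-3\right) = -12$)
$R{\left(p \right)} = 4 + p^{2} - 22 p$
$\frac{1}{R{\left(G \right)} + j} = \frac{1}{\left(4 + \left(-12\right)^{2} - -264\right) - 44} = \frac{1}{\left(4 + 144 + 264\right) - 44} = \frac{1}{412 - 44} = \frac{1}{368}$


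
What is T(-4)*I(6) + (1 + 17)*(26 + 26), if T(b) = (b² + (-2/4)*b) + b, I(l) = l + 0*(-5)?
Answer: 1020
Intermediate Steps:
I(l) = l (I(l) = l + 0 = l)
T(b) = b² + b/2 (T(b) = (b² + (-2*¼)*b) + b = (b² - b/2) + b = b² + b/2)
T(-4)*I(6) + (1 + 17)*(26 + 26) = -4*(½ - 4)*6 + (1 + 17)*(26 + 26) = -4*(-7/2)*6 + 18*52 = 14*6 + 936 = 84 + 936 = 1020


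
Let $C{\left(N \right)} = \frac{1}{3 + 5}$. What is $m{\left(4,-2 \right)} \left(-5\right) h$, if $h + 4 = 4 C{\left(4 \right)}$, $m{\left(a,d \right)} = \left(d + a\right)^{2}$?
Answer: $70$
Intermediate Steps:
$C{\left(N \right)} = \frac{1}{8}$
$m{\left(a,d \right)} = \left(a + d\right)^{2}$
$h = - \frac{7}{2}$ ($h = -4 + 4 \cdot \frac{1}{8} = -4 + \frac{1}{2} = - \frac{7}{2} \approx -3.5$)
$m{\left(4,-2 \right)} \left(-5\right) h = \left(4 - 2\right)^{2} \left(-5\right) \left(- \frac{7}{2}\right) = 2^{2} \left(-5\right) \left(- \frac{7}{2}\right) = 4 \left(-5\right) \left(- \frac{7}{2}\right) = \left(-20\right) \left(- \frac{7}{2}\right) = 70$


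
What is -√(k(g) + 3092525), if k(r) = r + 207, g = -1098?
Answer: -√3091634 ≈ -1758.3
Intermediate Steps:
k(r) = 207 + r
-√(k(g) + 3092525) = -√((207 - 1098) + 3092525) = -√(-891 + 3092525) = -√3091634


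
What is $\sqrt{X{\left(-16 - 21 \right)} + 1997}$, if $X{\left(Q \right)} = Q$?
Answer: $14 \sqrt{10} \approx 44.272$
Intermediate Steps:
$\sqrt{X{\left(-16 - 21 \right)} + 1997} = \sqrt{\left(-16 - 21\right) + 1997} = \sqrt{-37 + 1997} = \sqrt{1960} = 14 \sqrt{10}$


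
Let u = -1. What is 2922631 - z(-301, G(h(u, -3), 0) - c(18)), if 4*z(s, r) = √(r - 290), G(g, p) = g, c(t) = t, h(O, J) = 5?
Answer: 2922631 - I*√303/4 ≈ 2.9226e+6 - 4.3517*I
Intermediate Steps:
z(s, r) = √(-290 + r)/4 (z(s, r) = √(r - 290)/4 = √(-290 + r)/4)
2922631 - z(-301, G(h(u, -3), 0) - c(18)) = 2922631 - √(-290 + (5 - 1*18))/4 = 2922631 - √(-290 + (5 - 18))/4 = 2922631 - √(-290 - 13)/4 = 2922631 - √(-303)/4 = 2922631 - I*√303/4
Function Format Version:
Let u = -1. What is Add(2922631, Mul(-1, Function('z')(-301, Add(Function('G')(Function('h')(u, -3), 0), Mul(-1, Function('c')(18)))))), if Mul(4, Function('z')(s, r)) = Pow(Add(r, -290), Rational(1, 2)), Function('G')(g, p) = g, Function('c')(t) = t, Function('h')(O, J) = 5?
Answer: Add(2922631, Mul(Rational(-1, 4), I, Pow(303, Rational(1, 2)))) ≈ Add(2.9226e+6, Mul(-4.3517, I))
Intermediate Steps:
Function('z')(s, r) = Mul(Rational(1, 4), Pow(Add(-290, r), Rational(1, 2))) (Function('z')(s, r) = Mul(Rational(1, 4), Pow(Add(r, -290), Rational(1, 2))) = Mul(Rational(1, 4), Pow(Add(-290, r), Rational(1, 2))))
Add(2922631, Mul(-1, Function('z')(-301, Add(Function('G')(Function('h')(u, -3), 0), Mul(-1, Function('c')(18)))))) = Add(2922631, Mul(-1, Mul(Rational(1, 4), Pow(Add(-290, Add(5, Mul(-1, 18))), Rational(1, 2))))) = Add(2922631, Mul(-1, Mul(Rational(1, 4), Pow(Add(-290, Add(5, -18)), Rational(1, 2))))) = Add(2922631, Mul(-1, Mul(Rational(1, 4), Pow(Add(-290, -13), Rational(1, 2))))) = Add(2922631, Mul(-1, Mul(Rational(1, 4), Pow(-303, Rational(1, 2))))) = Add(2922631, Mul(-1, Mul(Rational(1, 4), Mul(I, Pow(303, Rational(1, 2)))))) = Add(2922631, Mul(-1, Mul(Rational(1, 4), I, Pow(303, Rational(1, 2))))) = Add(2922631, Mul(Rational(-1, 4), I, Pow(303, Rational(1, 2))))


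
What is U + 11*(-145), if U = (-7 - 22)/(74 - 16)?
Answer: -3191/2 ≈ -1595.5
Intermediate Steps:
U = -1/2 (U = -29/58 = -29*1/58 = -1/2 ≈ -0.50000)
U + 11*(-145) = -1/2 + 11*(-145) = -1/2 - 1595 = -3191/2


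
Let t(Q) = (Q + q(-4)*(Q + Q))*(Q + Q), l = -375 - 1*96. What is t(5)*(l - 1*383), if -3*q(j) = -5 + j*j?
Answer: 811300/3 ≈ 2.7043e+5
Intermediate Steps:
q(j) = 5/3 - j**2/3 (q(j) = -(-5 + j*j)/3 = -(-5 + j**2)/3 = 5/3 - j**2/3)
l = -471 (l = -375 - 96 = -471)
t(Q) = -38*Q**2/3 (t(Q) = (Q + (5/3 - 1/3*(-4)**2)*(Q + Q))*(Q + Q) = (Q + (5/3 - 1/3*16)*(2*Q))*(2*Q) = (Q + (5/3 - 16/3)*(2*Q))*(2*Q) = (Q - 22*Q/3)*(2*Q) = (-19*Q/3)*(2*Q) = -38*Q**2/3)
t(5)*(l - 1*383) = (-38/3*5**2)*(-471 - 1*383) = (-38/3*25)*(-471 - 383) = -950/3*(-854) = 811300/3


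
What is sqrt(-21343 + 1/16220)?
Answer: 41*I*sqrt(835082645)/8110 ≈ 146.09*I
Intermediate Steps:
sqrt(-21343 + 1/16220) = sqrt(-346183459/16220) = 41*I*sqrt(835082645)/8110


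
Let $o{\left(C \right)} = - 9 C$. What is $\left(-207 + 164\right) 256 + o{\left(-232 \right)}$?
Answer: $-8920$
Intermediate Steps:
$\left(-207 + 164\right) 256 + o{\left(-232 \right)} = \left(-207 + 164\right) 256 - -2088 = \left(-43\right) 256 + 2088 = -11008 + 2088 = -8920$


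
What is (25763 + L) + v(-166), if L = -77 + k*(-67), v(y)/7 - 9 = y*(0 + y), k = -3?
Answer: 218842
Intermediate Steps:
v(y) = 63 + 7*y² (v(y) = 63 + 7*(y*(0 + y)) = 63 + 7*(y*y) = 63 + 7*y²)
L = 124 (L = -77 - 3*(-67) = -77 + 201 = 124)
(25763 + L) + v(-166) = (25763 + 124) + (63 + 7*(-166)²) = 25887 + (63 + 7*27556) = 25887 + (63 + 192892) = 25887 + 192955 = 218842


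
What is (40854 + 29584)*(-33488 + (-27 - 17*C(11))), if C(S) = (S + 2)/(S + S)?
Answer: -25975808669/11 ≈ -2.3614e+9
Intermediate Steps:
C(S) = (2 + S)/(2*S) (C(S) = (2 + S)/((2*S)) = (2 + S)*(1/(2*S)) = (2 + S)/(2*S))
(40854 + 29584)*(-33488 + (-27 - 17*C(11))) = (40854 + 29584)*(-33488 + (-27 - 17*(2 + 11)/(2*11))) = 70438*(-33488 + (-27 - 17*13/(2*11))) = 70438*(-33488 + (-27 - 17*13/22)) = 70438*(-33488 + (-27 - 221/22)) = 70438*(-33488 - 815/22) = 70438*(-737551/22) = -25975808669/11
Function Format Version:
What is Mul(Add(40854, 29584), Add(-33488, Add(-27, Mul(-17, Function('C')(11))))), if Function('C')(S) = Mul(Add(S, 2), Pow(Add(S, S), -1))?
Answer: Rational(-25975808669, 11) ≈ -2.3614e+9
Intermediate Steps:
Function('C')(S) = Mul(Rational(1, 2), Pow(S, -1), Add(2, S)) (Function('C')(S) = Mul(Add(2, S), Pow(Mul(2, S), -1)) = Mul(Add(2, S), Mul(Rational(1, 2), Pow(S, -1))) = Mul(Rational(1, 2), Pow(S, -1), Add(2, S)))
Mul(Add(40854, 29584), Add(-33488, Add(-27, Mul(-17, Function('C')(11))))) = Mul(Add(40854, 29584), Add(-33488, Add(-27, Mul(-17, Mul(Rational(1, 2), Pow(11, -1), Add(2, 11)))))) = Mul(70438, Add(-33488, Add(-27, Mul(-17, Mul(Rational(1, 2), Rational(1, 11), 13))))) = Mul(70438, Add(-33488, Add(-27, Mul(-17, Rational(13, 22))))) = Mul(70438, Add(-33488, Add(-27, Rational(-221, 22)))) = Mul(70438, Add(-33488, Rational(-815, 22))) = Mul(70438, Rational(-737551, 22)) = Rational(-25975808669, 11)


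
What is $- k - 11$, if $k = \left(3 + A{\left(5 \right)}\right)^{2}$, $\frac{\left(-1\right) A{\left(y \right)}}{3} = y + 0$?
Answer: $-155$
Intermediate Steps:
$A{\left(y \right)} = - 3 y$ ($A{\left(y \right)} = - 3 \left(y + 0\right) = - 3 y$)
$k = 144$ ($k = \left(3 - 15\right)^{2} = \left(-12\right)^{2} = 144$)
$- k - 11 = \left(-1\right) 144 - 11 = -144 + \left(-11 + 0\right) = -144 - 11 = -155$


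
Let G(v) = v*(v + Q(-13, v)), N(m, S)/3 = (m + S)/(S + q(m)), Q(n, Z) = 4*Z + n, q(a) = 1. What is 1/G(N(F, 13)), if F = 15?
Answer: 1/102 ≈ 0.0098039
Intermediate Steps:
Q(n, Z) = n + 4*Z
N(m, S) = 3*(S + m)/(1 + S) (N(m, S) = 3*((m + S)/(S + 1)) = 3*((S + m)/(1 + S)) = 3*(S + m)/(1 + S))
G(v) = v*(-13 + 5*v) (G(v) = v*(v + (-13 + 4*v)) = v*(-13 + 5*v))
1/G(N(F, 13)) = 1/((3*(13 + 15)/(1 + 13))*(-13 + 5*(3*(13 + 15)/(1 + 13)))) = 1/((3*28/14)*(-13 + 5*(3*28/14))) = 1/((3*(1/14)*28)*(-13 + 5*(3*(1/14)*28))) = 1/(6*(-13 + 5*6)) = 1/(6*(-13 + 30)) = 1/(6*17) = 1/102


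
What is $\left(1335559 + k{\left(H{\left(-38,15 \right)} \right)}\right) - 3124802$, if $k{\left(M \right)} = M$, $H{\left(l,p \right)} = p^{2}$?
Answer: $-1789018$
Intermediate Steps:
$\left(1335559 + k{\left(H{\left(-38,15 \right)} \right)}\right) - 3124802 = \left(1335559 + 15^{2}\right) - 3124802 = \left(1335559 + 225\right) - 3124802 = 1335784 - 3124802 = -1789018$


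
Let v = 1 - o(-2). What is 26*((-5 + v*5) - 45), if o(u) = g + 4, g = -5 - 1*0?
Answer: -1040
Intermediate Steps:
g = -5 (g = -5 + 0 = -5)
o(u) = -1 (o(u) = -5 + 4 = -1)
v = 2 (v = 1 - 1*(-1) = 1 + 1 = 2)
26*((-5 + v*5) - 45) = 26*((-5 + 2*5) - 45) = 26*((-5 + 10) - 45) = 26*(5 - 45) = 26*(-40) = -1040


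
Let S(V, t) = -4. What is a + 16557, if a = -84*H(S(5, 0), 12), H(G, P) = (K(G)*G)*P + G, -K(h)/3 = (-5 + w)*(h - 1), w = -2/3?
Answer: -325827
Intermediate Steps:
w = -⅔ (w = -2*⅓ = -⅔ ≈ -0.66667)
K(h) = -17 + 17*h (K(h) = -3*(-5 - ⅔)*(h - 1) = -(-17)*(-1 + h) = -3*(17/3 - 17*h/3) = -17 + 17*h)
H(G, P) = G + G*P*(-17 + 17*G) (H(G, P) = ((-17 + 17*G)*G)*P + G = (G*(-17 + 17*G))*P + G = G*P*(-17 + 17*G) + G = G + G*P*(-17 + 17*G))
a = -342384 (a = -(-336)*(1 + 17*12*(-1 - 4)) = -(-336)*(1 + 17*12*(-5)) = -(-336)*(1 - 1020) = -(-336)*(-1019) = -84*4076 = -342384)
a + 16557 = -342384 + 16557 = -325827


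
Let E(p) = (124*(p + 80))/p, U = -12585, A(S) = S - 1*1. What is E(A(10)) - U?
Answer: 124301/9 ≈ 13811.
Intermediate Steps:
A(S) = -1 + S (A(S) = S - 1 = -1 + S)
E(p) = (9920 + 124*p)/p (E(p) = (124*(80 + p))/p = (9920 + 124*p)/p)
E(A(10)) - U = (124 + 9920/(-1 + 10)) - 1*(-12585) = (124 + 9920/9) + 12585 = 11036/9 + 12585 = 124301/9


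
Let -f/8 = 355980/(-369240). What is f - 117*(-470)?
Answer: 9954586/181 ≈ 54998.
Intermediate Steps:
f = 1396/181 (f = -2847840/(-369240) = -2847840*(-1)/369240 = -8*(-349/362) = 1396/181 ≈ 7.7127)
f - 117*(-470) = 1396/181 - 117*(-470) = 1396/181 + 54990 = 9954586/181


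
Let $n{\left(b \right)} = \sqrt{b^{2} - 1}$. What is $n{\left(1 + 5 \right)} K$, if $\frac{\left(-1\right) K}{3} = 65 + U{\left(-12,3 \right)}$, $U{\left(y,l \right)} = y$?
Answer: $- 159 \sqrt{35} \approx -940.66$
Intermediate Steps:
$n{\left(b \right)} = \sqrt{-1 + b^{2}}$
$K = -159$ ($K = - 3 \left(65 - 12\right) = \left(-3\right) 53 = -159$)
$n{\left(1 + 5 \right)} K = \sqrt{-1 + \left(1 + 5\right)^{2}} \left(-159\right) = \sqrt{-1 + 6^{2}} \left(-159\right) = \sqrt{-1 + 36} \left(-159\right) = \sqrt{35} \left(-159\right) = - 159 \sqrt{35}$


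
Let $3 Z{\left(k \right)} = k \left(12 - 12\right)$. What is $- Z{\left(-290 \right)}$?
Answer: $0$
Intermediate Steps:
$Z{\left(k \right)} = 0$ ($Z{\left(k \right)} = \frac{k \left(12 - 12\right)}{3} = \frac{k 0}{3} = \frac{1}{3} \cdot 0 = 0$)
$- Z{\left(-290 \right)} = \left(-1\right) 0 = 0$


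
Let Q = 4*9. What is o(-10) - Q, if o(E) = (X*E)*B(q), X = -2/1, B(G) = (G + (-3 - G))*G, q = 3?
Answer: -216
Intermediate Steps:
B(G) = -3*G
X = -2 (X = -2*1 = -2)
o(E) = 18*E (o(E) = (-2*E)*(-3*3) = -2*E*(-9) = 18*E)
Q = 36
o(-10) - Q = 18*(-10) - 1*36 = -180 - 36 = -216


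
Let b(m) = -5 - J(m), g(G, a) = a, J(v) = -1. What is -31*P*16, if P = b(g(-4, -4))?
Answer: 1984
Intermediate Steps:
b(m) = -4 (b(m) = -5 - 1*(-1) = -5 + 1 = -4)
P = -4
-31*P*16 = -31*(-4)*16 = 124*16 = 1984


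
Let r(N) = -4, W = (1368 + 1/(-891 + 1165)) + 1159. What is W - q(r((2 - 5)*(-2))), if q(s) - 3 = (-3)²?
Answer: 689111/274 ≈ 2515.0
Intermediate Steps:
W = 692399/274 (W = (1368 + 1/274) + 1159 = 374833/274 + 1159 = 692399/274 ≈ 2527.0)
q(s) = 12 (q(s) = 3 + (-3)² = 3 + 9 = 12)
W - q(r((2 - 5)*(-2))) = 692399/274 - 1*12 = 692399/274 - 12 = 689111/274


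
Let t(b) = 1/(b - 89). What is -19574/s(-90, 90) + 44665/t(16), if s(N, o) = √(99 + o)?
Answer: -3260545 - 19574*√21/63 ≈ -3.2620e+6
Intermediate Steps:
t(b) = 1/(-89 + b)
-19574/s(-90, 90) + 44665/t(16) = -19574/√(99 + 90) + 44665/(1/(-89 + 16)) = -19574*√21/63 + 44665/(1/(-73)) = -19574*√21/63 + 44665/(-1/73) = -19574*√21/63 + 44665*(-73) = -19574*√21/63 - 3260545 = -3260545 - 19574*√21/63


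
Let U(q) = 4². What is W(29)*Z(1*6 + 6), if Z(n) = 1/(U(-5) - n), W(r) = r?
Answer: 29/4 ≈ 7.2500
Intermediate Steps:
U(q) = 16
Z(n) = 1/(16 - n)
W(29)*Z(1*6 + 6) = 29*(-1/(-16 + (1*6 + 6))) = 29*(-1/(-16 + (6 + 6))) = 29*(-1/(-16 + 12)) = 29*(-1/(-4)) = 29*(-1*(-¼)) = 29*(¼) = 29/4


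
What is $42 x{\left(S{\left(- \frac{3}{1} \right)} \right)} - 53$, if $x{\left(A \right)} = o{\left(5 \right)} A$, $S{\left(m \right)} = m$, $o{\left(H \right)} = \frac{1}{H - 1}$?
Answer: $- \frac{169}{2} \approx -84.5$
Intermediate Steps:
$o{\left(H \right)} = \frac{1}{-1 + H}$
$x{\left(A \right)} = \frac{A}{4}$ ($x{\left(A \right)} = \frac{A}{-1 + 5} = \frac{A}{4}$)
$42 x{\left(S{\left(- \frac{3}{1} \right)} \right)} - 53 = 42 \frac{\left(-3\right) 1^{-1}}{4} - 53 = 42 \frac{\left(-3\right) 1}{4} - 53 = 42 \cdot \frac{1}{4} \left(-3\right) - 53 = 42 \left(- \frac{3}{4}\right) - 53 = - \frac{63}{2} - 53 = - \frac{169}{2}$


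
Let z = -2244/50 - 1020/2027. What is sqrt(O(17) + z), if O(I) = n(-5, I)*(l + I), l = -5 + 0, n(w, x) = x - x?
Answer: I*sqrt(4661682438)/10135 ≈ 6.7367*I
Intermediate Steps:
n(w, x) = 0
l = -5
O(I) = 0 (O(I) = 0*(-5 + I) = 0)
z = -2299794/50675 (z = -2244*1/50 - 1020*1/2027 = -1122/25 - 1020/2027 = -2299794/50675 ≈ -45.383)
sqrt(O(17) + z) = sqrt(0 - 2299794/50675) = sqrt(-2299794/50675) = I*sqrt(4661682438)/10135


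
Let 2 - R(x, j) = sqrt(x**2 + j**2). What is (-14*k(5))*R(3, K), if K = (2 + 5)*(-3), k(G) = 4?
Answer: -112 + 840*sqrt(2) ≈ 1075.9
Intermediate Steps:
K = -21 (K = 7*(-3) = -21)
R(x, j) = 2 - sqrt(j**2 + x**2) (R(x, j) = 2 - sqrt(x**2 + j**2) = 2 - sqrt(j**2 + x**2))
(-14*k(5))*R(3, K) = (-14*4)*(2 - sqrt((-21)**2 + 3**2)) = -56*(2 - sqrt(441 + 9)) = -56*(2 - sqrt(450)) = -56*(2 - 15*sqrt(2)) = -112 + 840*sqrt(2)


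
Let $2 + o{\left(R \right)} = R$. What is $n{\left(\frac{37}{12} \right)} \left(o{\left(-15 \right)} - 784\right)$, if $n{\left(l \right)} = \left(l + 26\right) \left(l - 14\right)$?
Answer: $\frac{4068991}{16} \approx 2.5431 \cdot 10^{5}$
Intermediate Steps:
$o{\left(R \right)} = -2 + R$
$n{\left(l \right)} = \left(-14 + l\right) \left(26 + l\right)$ ($n{\left(l \right)} = \left(26 + l\right) \left(-14 + l\right) = \left(-14 + l\right) \left(26 + l\right)$)
$n{\left(\frac{37}{12} \right)} \left(o{\left(-15 \right)} - 784\right) = \left(-364 + \left(\frac{37}{12}\right)^{2} + 12 \cdot \frac{37}{12}\right) \left(\left(-2 - 15\right) - 784\right) = \left(-364 + \left(37 \cdot \frac{1}{12}\right)^{2} + 12 \cdot 37 \cdot \frac{1}{12}\right) \left(-17 - 784\right) = \left(-364 + \left(\frac{37}{12}\right)^{2} + 12 \cdot \frac{37}{12}\right) \left(-801\right) = \left(-364 + \frac{1369}{144} + 37\right) \left(-801\right) = \left(- \frac{45719}{144}\right) \left(-801\right) = \frac{4068991}{16}$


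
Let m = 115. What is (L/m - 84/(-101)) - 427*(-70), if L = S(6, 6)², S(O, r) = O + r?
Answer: 347196554/11615 ≈ 29892.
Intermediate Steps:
L = 144 (L = (6 + 6)² = 12² = 144)
(L/m - 84/(-101)) - 427*(-70) = (144/115 - 84/(-101)) - 427*(-70) = (144*(1/115) - 84*(-1/101)) + 29890 = (144/115 + 84/101) + 29890 = 24204/11615 + 29890 = 347196554/11615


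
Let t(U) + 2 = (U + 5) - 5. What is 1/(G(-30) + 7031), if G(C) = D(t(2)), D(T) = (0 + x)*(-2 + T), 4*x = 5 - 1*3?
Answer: 1/7030 ≈ 0.00014225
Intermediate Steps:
x = 1/2 (x = (5 - 1*3)/4 = (5 - 3)/4 = (1/4)*2 = 1/2 ≈ 0.50000)
t(U) = -2 + U (t(U) = -2 + ((U + 5) - 5) = -2 + ((5 + U) - 5) = -2 + U)
D(T) = -1 + T/2 (D(T) = (0 + 1/2)*(-2 + T) = (-2 + T)/2 = -1 + T/2)
G(C) = -1 (G(C) = -1 + (-2 + 2)/2 = -1 + (1/2)*0 = -1 + 0 = -1)
1/(G(-30) + 7031) = 1/(-1 + 7031) = 1/7030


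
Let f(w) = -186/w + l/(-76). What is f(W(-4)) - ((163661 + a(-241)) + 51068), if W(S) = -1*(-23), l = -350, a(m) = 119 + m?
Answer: -187569561/874 ≈ -2.1461e+5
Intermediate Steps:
W(S) = 23
f(w) = 175/38 - 186/w (f(w) = -186/w - 350/(-76) = -186/w - 350*(-1/76) = -186/w + 175/38 = 175/38 - 186/w)
f(W(-4)) - ((163661 + a(-241)) + 51068) = (175/38 - 186/23) - ((163661 + (119 - 241)) + 51068) = (175/38 - 186*1/23) - ((163661 - 122) + 51068) = (175/38 - 186/23) - (163539 + 51068) = -3043/874 - 1*214607 = -3043/874 - 214607 = -187569561/874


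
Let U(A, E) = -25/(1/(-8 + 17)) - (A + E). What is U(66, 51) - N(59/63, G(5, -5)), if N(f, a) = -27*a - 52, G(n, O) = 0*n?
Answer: -290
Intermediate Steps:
G(n, O) = 0
U(A, E) = -225 - A - E (U(A, E) = -25/(1/9) + (-A - E) = -25/1/9 + (-A - E) = -25*9 + (-A - E) = -225 + (-A - E) = -225 - A - E)
N(f, a) = -52 - 27*a
U(66, 51) - N(59/63, G(5, -5)) = (-225 - 1*66 - 1*51) - (-52 - 27*0) = (-225 - 66 - 51) - (-52 + 0) = -342 - 1*(-52) = -342 + 52 = -290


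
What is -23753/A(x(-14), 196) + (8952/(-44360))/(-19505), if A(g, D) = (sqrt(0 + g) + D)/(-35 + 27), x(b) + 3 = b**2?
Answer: 4028209383949937/4134017165175 - 190024*sqrt(193)/38223 ≈ 905.34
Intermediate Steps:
x(b) = -3 + b**2
A(g, D) = -D/8 - sqrt(g)/8 (A(g, D) = (sqrt(g) + D)/(-8) = (D + sqrt(g))*(-1/8) = -D/8 - sqrt(g)/8)
-23753/A(x(-14), 196) + (8952/(-44360))/(-19505) = -23753/(-1/8*196 - sqrt(-3 + (-14)**2)/8) + (8952/(-44360))/(-19505) = -23753/(-49/2 - sqrt(-3 + 196)/8) + (8952*(-1/44360))*(-1/19505) = -23753/(-49/2 - sqrt(193)/8) - 1119/5545*(-1/19505) = -23753/(-49/2 - sqrt(193)/8) + 1119/108155225 = 1119/108155225 - 23753/(-49/2 - sqrt(193)/8)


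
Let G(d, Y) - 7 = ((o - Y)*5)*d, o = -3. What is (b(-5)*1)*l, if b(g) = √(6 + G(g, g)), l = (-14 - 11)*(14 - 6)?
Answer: -200*I*√37 ≈ -1216.6*I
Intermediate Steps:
G(d, Y) = 7 + d*(-15 - 5*Y) (G(d, Y) = 7 + ((-3 - Y)*5)*d = 7 + (-15 - 5*Y)*d = 7 + d*(-15 - 5*Y))
l = -200 (l = -25*8 = -200)
b(g) = √(13 - 15*g - 5*g²) (b(g) = √(6 + (7 - 15*g - 5*g*g)) = √(6 + (7 - 15*g - 5*g²)) = √(13 - 15*g - 5*g²))
(b(-5)*1)*l = (√(13 - 15*(-5) - 5*(-5)²)*1)*(-200) = (√(13 + 75 - 5*25)*1)*(-200) = (√(13 + 75 - 125)*1)*(-200) = (√(-37)*1)*(-200) = ((I*√37)*1)*(-200) = (I*√37)*(-200) = -200*I*√37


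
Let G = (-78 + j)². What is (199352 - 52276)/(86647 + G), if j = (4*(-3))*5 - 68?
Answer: 147076/129083 ≈ 1.1394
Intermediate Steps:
j = -128 (j = -12*5 - 68 = -60 - 68 = -128)
G = 42436 (G = (-78 - 128)² = (-206)² = 42436)
(199352 - 52276)/(86647 + G) = (199352 - 52276)/(86647 + 42436) = 147076/129083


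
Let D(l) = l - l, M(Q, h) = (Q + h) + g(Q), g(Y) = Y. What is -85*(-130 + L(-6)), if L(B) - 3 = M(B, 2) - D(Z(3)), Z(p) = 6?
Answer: 11645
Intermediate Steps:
M(Q, h) = h + 2*Q (M(Q, h) = (Q + h) + Q = h + 2*Q)
D(l) = 0
L(B) = 5 + 2*B (L(B) = 3 + ((2 + 2*B) - 1*0) = 3 + ((2 + 2*B) + 0) = 3 + (2 + 2*B) = 5 + 2*B)
-85*(-130 + L(-6)) = -85*(-130 + (5 + 2*(-6))) = -85*(-130 + (5 - 12)) = -85*(-130 - 7) = -85*(-137) = 11645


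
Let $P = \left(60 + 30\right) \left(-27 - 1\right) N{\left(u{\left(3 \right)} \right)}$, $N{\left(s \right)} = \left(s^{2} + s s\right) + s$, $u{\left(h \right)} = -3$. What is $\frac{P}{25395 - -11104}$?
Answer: $- \frac{37800}{36499} \approx -1.0356$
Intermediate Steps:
$N{\left(s \right)} = s + 2 s^{2}$ ($N{\left(s \right)} = \left(s^{2} + s^{2}\right) + s = 2 s^{2} + s = s + 2 s^{2}$)
$P = -37800$ ($P = \left(60 + 30\right) \left(-27 - 1\right) \left(- 3 \left(1 + 2 \left(-3\right)\right)\right) = 90 \left(-28\right) \left(- 3 \left(1 - 6\right)\right) = - 2520 \left(\left(-3\right) \left(-5\right)\right) = \left(-2520\right) 15 = -37800$)
$\frac{P}{25395 - -11104} = - \frac{37800}{25395 - -11104} = - \frac{37800}{25395 + 11104} = - \frac{37800}{36499}$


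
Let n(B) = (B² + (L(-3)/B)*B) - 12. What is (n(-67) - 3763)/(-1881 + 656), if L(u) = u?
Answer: -711/1225 ≈ -0.58041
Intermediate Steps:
n(B) = -15 + B² (n(B) = (B² + (-3/B)*B) - 12 = (B² - 3) - 12 = (-3 + B²) - 12 = -15 + B²)
(n(-67) - 3763)/(-1881 + 656) = ((-15 + (-67)²) - 3763)/(-1881 + 656) = ((-15 + 4489) - 3763)/(-1225) = (4474 - 3763)*(-1/1225) = 711*(-1/1225) = -711/1225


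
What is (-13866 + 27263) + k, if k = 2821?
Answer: 16218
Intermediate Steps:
(-13866 + 27263) + k = (-13866 + 27263) + 2821 = 13397 + 2821 = 16218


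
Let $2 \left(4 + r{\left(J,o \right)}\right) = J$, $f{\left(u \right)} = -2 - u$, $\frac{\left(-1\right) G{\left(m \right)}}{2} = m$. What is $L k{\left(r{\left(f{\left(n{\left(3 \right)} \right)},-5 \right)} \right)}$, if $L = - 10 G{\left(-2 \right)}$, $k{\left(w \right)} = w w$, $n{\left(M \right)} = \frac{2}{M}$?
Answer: $- \frac{10240}{9} \approx -1137.8$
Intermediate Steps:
$G{\left(m \right)} = - 2 m$
$r{\left(J,o \right)} = -4 + \frac{J}{2}$
$k{\left(w \right)} = w^{2}$
$L = -40$ ($L = - 10 \left(\left(-2\right) \left(-2\right)\right) = \left(-10\right) 4 = -40$)
$L k{\left(r{\left(f{\left(n{\left(3 \right)} \right)},-5 \right)} \right)} = - 40 \left(-4 + \frac{-2 - \frac{2}{3}}{2}\right)^{2} = - 40 \left(-4 + \frac{1}{2} \left(- \frac{8}{3}\right)\right)^{2} = - 40 \left(-4 - \frac{4}{3}\right)^{2} = - 40 \left(- \frac{16}{3}\right)^{2} = \left(-40\right) \frac{256}{9} = - \frac{10240}{9}$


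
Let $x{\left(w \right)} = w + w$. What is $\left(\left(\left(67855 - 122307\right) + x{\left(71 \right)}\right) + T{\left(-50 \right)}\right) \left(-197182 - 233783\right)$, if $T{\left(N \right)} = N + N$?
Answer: $23448805650$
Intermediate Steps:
$x{\left(w \right)} = 2 w$
$T{\left(N \right)} = 2 N$
$\left(\left(\left(67855 - 122307\right) + x{\left(71 \right)}\right) + T{\left(-50 \right)}\right) \left(-197182 - 233783\right) = \left(\left(\left(67855 - 122307\right) + 2 \cdot 71\right) + 2 \left(-50\right)\right) \left(-197182 - 233783\right) = \left(\left(-54452 + 142\right) - 100\right) \left(-430965\right) = \left(-54310 - 100\right) \left(-430965\right) = \left(-54410\right) \left(-430965\right) = 23448805650$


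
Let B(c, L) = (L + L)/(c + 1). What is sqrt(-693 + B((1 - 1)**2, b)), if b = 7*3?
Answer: I*sqrt(651) ≈ 25.515*I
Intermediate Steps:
b = 21
B(c, L) = 2*L/(1 + c) (B(c, L) = (2*L)/(1 + c) = 2*L/(1 + c))
sqrt(-693 + B((1 - 1)**2, b)) = sqrt(-693 + 2*21/(1 + (1 - 1)**2)) = sqrt(-693 + 2*21/(1 + 0**2)) = sqrt(-693 + 2*21/(1 + 0)) = sqrt(-693 + 2*21/1) = sqrt(-693 + 2*21*1) = sqrt(-693 + 42) = sqrt(-651) = I*sqrt(651)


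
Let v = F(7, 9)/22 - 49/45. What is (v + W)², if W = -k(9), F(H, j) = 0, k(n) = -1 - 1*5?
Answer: 48841/2025 ≈ 24.119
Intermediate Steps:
k(n) = -6 (k(n) = -1 - 5 = -6)
W = 6 (W = -1*(-6) = 6)
v = -49/45 (v = 0/22 - 49/45 = 0*(1/22) - 49*1/45 = 0 - 49/45 = -49/45 ≈ -1.0889)
(v + W)² = (-49/45 + 6)² = (221/45)² = 48841/2025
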